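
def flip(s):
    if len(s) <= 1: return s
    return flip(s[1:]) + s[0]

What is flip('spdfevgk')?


flip('spdfevgk') = flip('pdfevgk') + 's'
flip('pdfevgk') = flip('dfevgk') + 'p'
flip('dfevgk') = flip('fevgk') + 'd'
flip('fevgk') = flip('evgk') + 'f'
flip('evgk') = flip('vgk') + 'e'
flip('vgk') = flip('gk') + 'v'
flip('gk') = flip('k') + 'g'
flip('k') = 'k'  (base case)
Concatenating: 'k' + 'g' + 'v' + 'e' + 'f' + 'd' + 'p' + 's' = 'kgvefdps'

kgvefdps


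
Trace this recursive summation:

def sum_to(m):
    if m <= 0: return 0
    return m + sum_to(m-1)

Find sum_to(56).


sum_to(56)
= 56 + 55 + 54 + 53 + 52 + 51 + 50 + 49 + 48 + 47 + 46 + 45 + 44 + 43 + 42 + 41 + 40 + 39 + 38 + 37 + 36 + 35 + 34 + 33 + 32 + 31 + 30 + 29 + 28 + 27 + 26 + 25 + 24 + 23 + 22 + 21 + 20 + 19 + 18 + 17 + 16 + 15 + 14 + 13 + 12 + 11 + 10 + 9 + 8 + 7 + 6 + 5 + 4 + 3 + 2 + 1 + sum_to(0)
= 56 + 55 + 54 + 53 + 52 + 51 + 50 + 49 + 48 + 47 + 46 + 45 + 44 + 43 + 42 + 41 + 40 + 39 + 38 + 37 + 36 + 35 + 34 + 33 + 32 + 31 + 30 + 29 + 28 + 27 + 26 + 25 + 24 + 23 + 22 + 21 + 20 + 19 + 18 + 17 + 16 + 15 + 14 + 13 + 12 + 11 + 10 + 9 + 8 + 7 + 6 + 5 + 4 + 3 + 2 + 1 + 0
= 1596

1596


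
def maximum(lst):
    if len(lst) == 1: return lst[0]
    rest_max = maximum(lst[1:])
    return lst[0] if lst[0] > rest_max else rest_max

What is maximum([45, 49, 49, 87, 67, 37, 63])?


maximum([45, 49, 49, 87, 67, 37, 63]): compare 45 with maximum([49, 49, 87, 67, 37, 63])
maximum([49, 49, 87, 67, 37, 63]): compare 49 with maximum([49, 87, 67, 37, 63])
maximum([49, 87, 67, 37, 63]): compare 49 with maximum([87, 67, 37, 63])
maximum([87, 67, 37, 63]): compare 87 with maximum([67, 37, 63])
maximum([67, 37, 63]): compare 67 with maximum([37, 63])
maximum([37, 63]): compare 37 with maximum([63])
maximum([63]) = 63  (base case)
Compare 37 with 63 -> 63
Compare 67 with 63 -> 67
Compare 87 with 67 -> 87
Compare 49 with 87 -> 87
Compare 49 with 87 -> 87
Compare 45 with 87 -> 87

87


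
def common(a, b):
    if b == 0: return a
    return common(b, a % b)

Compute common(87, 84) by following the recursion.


common(87, 84) = common(84, 3)
common(84, 3) = common(3, 0)
common(3, 0) = 3  (base case)

3


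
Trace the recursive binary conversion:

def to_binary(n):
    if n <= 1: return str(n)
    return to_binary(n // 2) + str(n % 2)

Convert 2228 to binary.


to_binary(2228) = to_binary(1114) + '0'
to_binary(1114) = to_binary(557) + '0'
to_binary(557) = to_binary(278) + '1'
to_binary(278) = to_binary(139) + '0'
to_binary(139) = to_binary(69) + '1'
to_binary(69) = to_binary(34) + '1'
to_binary(34) = to_binary(17) + '0'
to_binary(17) = to_binary(8) + '1'
to_binary(8) = to_binary(4) + '0'
to_binary(4) = to_binary(2) + '0'
to_binary(2) = to_binary(1) + '0'
to_binary(1) = '1'  (base case)
Concatenating: '1' + '0' + '0' + '0' + '1' + '0' + '1' + '1' + '0' + '1' + '0' + '0' = '100010110100'

100010110100


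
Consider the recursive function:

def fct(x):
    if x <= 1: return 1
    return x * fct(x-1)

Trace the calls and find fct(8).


fct(8)
= 8 * fct(7)
= 8 * 7 * fct(6)
= 8 * 7 * 6 * fct(5)
= 8 * 7 * 6 * 5 * fct(4)
= 8 * 7 * 6 * 5 * 4 * fct(3)
= 8 * 7 * 6 * 5 * 4 * 3 * fct(2)
= 8 * 7 * 6 * 5 * 4 * 3 * 2 * fct(1)
= 8 * 7 * 6 * 5 * 4 * 3 * 2 * 1
= 40320

40320


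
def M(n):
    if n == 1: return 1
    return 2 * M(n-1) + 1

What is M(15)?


M(15) = 2 * M(14) + 1
M(14) = 2 * M(13) + 1
M(13) = 2 * M(12) + 1
M(12) = 2 * M(11) + 1
M(11) = 2 * M(10) + 1
M(10) = 2 * M(9) + 1
M(9) = 2 * M(8) + 1
M(8) = 2 * M(7) + 1
M(7) = 2 * M(6) + 1
M(6) = 2 * M(5) + 1
M(5) = 2 * M(4) + 1
M(4) = 2 * M(3) + 1
M(3) = 2 * M(2) + 1
M(2) = 2 * M(1) + 1
M(1) = 1  (base case)
M(2) = 2 * 1 + 1 = 3
M(3) = 2 * 3 + 1 = 7
M(4) = 2 * 7 + 1 = 15
M(5) = 2 * 15 + 1 = 31
M(6) = 2 * 31 + 1 = 63
M(7) = 2 * 63 + 1 = 127
M(8) = 2 * 127 + 1 = 255
M(9) = 2 * 255 + 1 = 511
M(10) = 2 * 511 + 1 = 1023
M(11) = 2 * 1023 + 1 = 2047
M(12) = 2 * 2047 + 1 = 4095
M(13) = 2 * 4095 + 1 = 8191
M(14) = 2 * 8191 + 1 = 16383
M(15) = 2 * 16383 + 1 = 32767

32767


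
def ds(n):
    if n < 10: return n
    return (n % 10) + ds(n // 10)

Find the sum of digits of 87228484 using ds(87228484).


ds(87228484) = 4 + ds(8722848)
ds(8722848) = 8 + ds(872284)
ds(872284) = 4 + ds(87228)
ds(87228) = 8 + ds(8722)
ds(8722) = 2 + ds(872)
ds(872) = 2 + ds(87)
ds(87) = 7 + ds(8)
ds(8) = 8  (base case)
Total: 4 + 8 + 4 + 8 + 2 + 2 + 7 + 8 = 43

43


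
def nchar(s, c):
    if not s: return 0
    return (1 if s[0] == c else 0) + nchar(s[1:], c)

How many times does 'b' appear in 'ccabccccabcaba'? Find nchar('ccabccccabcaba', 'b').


s[0]='c' != 'b' -> 0
s[0]='c' != 'b' -> 0
s[0]='a' != 'b' -> 0
s[0]='b' == 'b' -> 1
s[0]='c' != 'b' -> 0
s[0]='c' != 'b' -> 0
s[0]='c' != 'b' -> 0
s[0]='c' != 'b' -> 0
s[0]='a' != 'b' -> 0
s[0]='b' == 'b' -> 1
s[0]='c' != 'b' -> 0
s[0]='a' != 'b' -> 0
s[0]='b' == 'b' -> 1
s[0]='a' != 'b' -> 0
Sum: 0 + 0 + 0 + 1 + 0 + 0 + 0 + 0 + 0 + 1 + 0 + 0 + 1 + 0 = 3

3


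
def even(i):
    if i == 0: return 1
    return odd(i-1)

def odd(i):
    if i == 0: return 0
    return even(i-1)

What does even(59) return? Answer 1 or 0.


even(59) = odd(58)
odd(58) = even(57)
even(57) = odd(56)
odd(56) = even(55)
even(55) = odd(54)
odd(54) = even(53)
even(53) = odd(52)
odd(52) = even(51)
even(51) = odd(50)
odd(50) = even(49)
even(49) = odd(48)
odd(48) = even(47)
even(47) = odd(46)
odd(46) = even(45)
even(45) = odd(44)
odd(44) = even(43)
even(43) = odd(42)
odd(42) = even(41)
even(41) = odd(40)
odd(40) = even(39)
even(39) = odd(38)
odd(38) = even(37)
even(37) = odd(36)
odd(36) = even(35)
even(35) = odd(34)
odd(34) = even(33)
even(33) = odd(32)
odd(32) = even(31)
even(31) = odd(30)
odd(30) = even(29)
even(29) = odd(28)
odd(28) = even(27)
even(27) = odd(26)
odd(26) = even(25)
even(25) = odd(24)
odd(24) = even(23)
even(23) = odd(22)
odd(22) = even(21)
even(21) = odd(20)
odd(20) = even(19)
even(19) = odd(18)
odd(18) = even(17)
even(17) = odd(16)
odd(16) = even(15)
even(15) = odd(14)
odd(14) = even(13)
even(13) = odd(12)
odd(12) = even(11)
even(11) = odd(10)
odd(10) = even(9)
even(9) = odd(8)
odd(8) = even(7)
even(7) = odd(6)
odd(6) = even(5)
even(5) = odd(4)
odd(4) = even(3)
even(3) = odd(2)
odd(2) = even(1)
even(1) = odd(0)
odd(0) = 0  (base case)
Result: 0

0


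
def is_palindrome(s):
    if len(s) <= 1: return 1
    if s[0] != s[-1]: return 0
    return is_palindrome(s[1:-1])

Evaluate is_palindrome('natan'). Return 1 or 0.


is_palindrome('natan'): s[0]='n' == s[-1]='n' -> check is_palindrome('ata')
is_palindrome('ata'): s[0]='a' == s[-1]='a' -> check is_palindrome('t')
is_palindrome('t'): len <= 1 -> return 1  (base case)
Result: 1 (palindrome)

1


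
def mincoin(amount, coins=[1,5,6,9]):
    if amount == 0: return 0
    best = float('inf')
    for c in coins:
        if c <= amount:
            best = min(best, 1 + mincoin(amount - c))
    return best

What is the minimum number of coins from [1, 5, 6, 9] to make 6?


Building up with DP:
mincoin(0) = 0
mincoin(1) = min(1+mincoin(0)=1+0=1) = 1
mincoin(2) = min(1+mincoin(1)=1+1=2) = 2
mincoin(3) = min(1+mincoin(2)=1+2=3) = 3
mincoin(4) = min(1+mincoin(3)=1+3=4) = 4
mincoin(5) = min(1+mincoin(4)=1+4=5, 1+mincoin(0)=1+0=1) = 1
mincoin(6) = min(1+mincoin(5)=1+1=2, 1+mincoin(1)=1+1=2, 1+mincoin(0)=1+0=1) = 1

1


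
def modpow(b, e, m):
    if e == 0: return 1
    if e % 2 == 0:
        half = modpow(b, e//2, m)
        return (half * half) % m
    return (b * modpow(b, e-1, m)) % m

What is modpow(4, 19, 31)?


modpow(4, 19, 31): e is odd, compute modpow(4, 18, 31)
  modpow(4, 18, 31): e is even, compute modpow(4, 9, 31)
    modpow(4, 9, 31): e is odd, compute modpow(4, 8, 31)
      modpow(4, 8, 31): e is even, compute modpow(4, 4, 31)
        modpow(4, 4, 31): e is even, compute modpow(4, 2, 31)
          modpow(4, 2, 31): e is even, compute modpow(4, 1, 31)
          modpow(4, 1, 31): e is odd, compute modpow(4, 0, 31)
          modpow(4, 0, 31) = 1
          (4 * 1) % 31 = 4
          half=4, (4*4) % 31 = 16
        half=16, (16*16) % 31 = 8
      half=8, (8*8) % 31 = 2
    (4 * 2) % 31 = 8
  half=8, (8*8) % 31 = 2
(4 * 2) % 31 = 8

8


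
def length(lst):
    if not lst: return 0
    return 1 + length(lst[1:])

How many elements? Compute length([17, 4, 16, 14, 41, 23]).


length([17, 4, 16, 14, 41, 23]) = 1 + length([4, 16, 14, 41, 23])
length([4, 16, 14, 41, 23]) = 1 + length([16, 14, 41, 23])
length([16, 14, 41, 23]) = 1 + length([14, 41, 23])
length([14, 41, 23]) = 1 + length([41, 23])
length([41, 23]) = 1 + length([23])
length([23]) = 1 + length([])
length([]) = 0  (base case)
Unwinding: 1 + 1 + 1 + 1 + 1 + 1 + 0 = 6

6


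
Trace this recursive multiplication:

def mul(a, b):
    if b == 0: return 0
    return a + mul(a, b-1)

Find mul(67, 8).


mul(67, 8) = 67 + mul(67, 7)
mul(67, 7) = 67 + mul(67, 6)
mul(67, 6) = 67 + mul(67, 5)
mul(67, 5) = 67 + mul(67, 4)
mul(67, 4) = 67 + mul(67, 3)
mul(67, 3) = 67 + mul(67, 2)
mul(67, 2) = 67 + mul(67, 1)
mul(67, 1) = 67 + mul(67, 0)
mul(67, 0) = 0  (base case)
Total: 67 + 67 + 67 + 67 + 67 + 67 + 67 + 67 + 0 = 536

536


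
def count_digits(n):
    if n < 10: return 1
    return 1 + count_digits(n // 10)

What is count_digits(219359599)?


count_digits(219359599) = 1 + count_digits(21935959)
count_digits(21935959) = 1 + count_digits(2193595)
count_digits(2193595) = 1 + count_digits(219359)
count_digits(219359) = 1 + count_digits(21935)
count_digits(21935) = 1 + count_digits(2193)
count_digits(2193) = 1 + count_digits(219)
count_digits(219) = 1 + count_digits(21)
count_digits(21) = 1 + count_digits(2)
count_digits(2) = 1  (base case: 2 < 10)
Unwinding: 1 + 1 + 1 + 1 + 1 + 1 + 1 + 1 + 1 = 9

9


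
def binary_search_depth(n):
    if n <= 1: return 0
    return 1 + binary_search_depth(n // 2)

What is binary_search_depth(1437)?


1437 / 2 = 718
718 / 2 = 359
359 / 2 = 179
179 / 2 = 89
89 / 2 = 44
44 / 2 = 22
22 / 2 = 11
11 / 2 = 5
5 / 2 = 2
2 / 2 = 1
Reached 1 after 10 halvings

10


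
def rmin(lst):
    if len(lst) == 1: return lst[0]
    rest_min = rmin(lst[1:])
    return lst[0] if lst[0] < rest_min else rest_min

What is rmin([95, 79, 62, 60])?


rmin([95, 79, 62, 60]): compare 95 with rmin([79, 62, 60])
rmin([79, 62, 60]): compare 79 with rmin([62, 60])
rmin([62, 60]): compare 62 with rmin([60])
rmin([60]) = 60  (base case)
Compare 62 with 60 -> 60
Compare 79 with 60 -> 60
Compare 95 with 60 -> 60

60


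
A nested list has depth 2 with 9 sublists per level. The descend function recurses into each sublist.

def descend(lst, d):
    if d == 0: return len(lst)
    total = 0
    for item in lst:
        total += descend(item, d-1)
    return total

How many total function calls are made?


At depth 0 (root): 1 call
At depth 1: each of 1 parents calls descend on 9 children = 9 calls
At depth 2: each of 9 parents calls descend on 9 children = 81 calls
Total: 1 + 9 + 81 = 91

91


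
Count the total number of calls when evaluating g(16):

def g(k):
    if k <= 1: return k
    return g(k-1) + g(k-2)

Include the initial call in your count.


Let C(n) = total calls for g(n)
C(0) = 1, C(1) = 1
C(2) = 1 + C(1) + C(0) = 1 + 1 + 1 = 3
C(3) = 1 + C(2) + C(1) = 1 + 3 + 1 = 5
C(4) = 1 + C(3) + C(2) = 1 + 5 + 3 = 9
C(5) = 1 + C(4) + C(3) = 1 + 9 + 5 = 15
C(6) = 1 + C(5) + C(4) = 1 + 15 + 9 = 25
C(7) = 1 + C(6) + C(5) = 1 + 25 + 15 = 41
C(8) = 1 + C(7) + C(6) = 1 + 41 + 25 = 67
C(9) = 1 + C(8) + C(7) = 1 + 67 + 41 = 109
C(10) = 1 + C(9) + C(8) = 1 + 109 + 67 = 177
C(11) = 1 + C(10) + C(9) = 1 + 177 + 109 = 287
C(12) = 1 + C(11) + C(10) = 1 + 287 + 177 = 465
C(13) = 1 + C(12) + C(11) = 1 + 465 + 287 = 753
C(14) = 1 + C(13) + C(12) = 1 + 753 + 465 = 1219
C(15) = 1 + C(14) + C(13) = 1 + 1219 + 753 = 1973
C(16) = 1 + C(15) + C(14) = 1 + 1973 + 1219 = 3193

3193


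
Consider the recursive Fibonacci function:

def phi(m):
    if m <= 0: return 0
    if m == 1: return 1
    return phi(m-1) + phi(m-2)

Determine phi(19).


Computing phi(19) bottom-up:
phi(0) = 0
phi(1) = 1
phi(2) = phi(1) + phi(0) = 1 + 0 = 1
phi(3) = phi(2) + phi(1) = 1 + 1 = 2
phi(4) = phi(3) + phi(2) = 2 + 1 = 3
phi(5) = phi(4) + phi(3) = 3 + 2 = 5
phi(6) = phi(5) + phi(4) = 5 + 3 = 8
phi(7) = phi(6) + phi(5) = 8 + 5 = 13
phi(8) = phi(7) + phi(6) = 13 + 8 = 21
phi(9) = phi(8) + phi(7) = 21 + 13 = 34
phi(10) = phi(9) + phi(8) = 34 + 21 = 55
phi(11) = phi(10) + phi(9) = 55 + 34 = 89
phi(12) = phi(11) + phi(10) = 89 + 55 = 144
phi(13) = phi(12) + phi(11) = 144 + 89 = 233
phi(14) = phi(13) + phi(12) = 233 + 144 = 377
phi(15) = phi(14) + phi(13) = 377 + 233 = 610
phi(16) = phi(15) + phi(14) = 610 + 377 = 987
phi(17) = phi(16) + phi(15) = 987 + 610 = 1597
phi(18) = phi(17) + phi(16) = 1597 + 987 = 2584
phi(19) = phi(18) + phi(17) = 2584 + 1597 = 4181

4181


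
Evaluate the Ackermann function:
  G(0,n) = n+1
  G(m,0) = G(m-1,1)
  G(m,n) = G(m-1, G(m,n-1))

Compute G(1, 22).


G(1, 22) = G(0, G(1, 21))
  G(1, 21) = G(0, G(1, 20))
    G(1, 20) = G(0, G(1, 19))
      G(1, 19) = G(0, G(1, 18))
        G(1, 18) = G(0, G(1, 17))
          G(1, 17) = G(0, G(1, 16))
          G(1, 16) = G(0, G(1, 15))
          G(1, 15) = G(0, G(1, 14))
          G(1, 14) = G(0, G(1, 13))
          G(1, 13) = G(0, G(1, 12))
          G(1, 12) = G(0, G(1, 11))
          G(1, 11) = G(0, G(1, 10))
          G(1, 10) = G(0, G(1, 9))
          G(1, 9) = G(0, G(1, 8))
          G(1, 8) = G(0, G(1, 7))
          G(1, 7) = G(0, G(1, 6))
          G(1, 6) = G(0, G(1, 5))
          G(1, 5) = G(0, G(1, 4))
          G(1, 4) = G(0, G(1, 3))
          G(1, 3) = G(0, G(1, 2))
          G(1, 2) = G(0, G(1, 1))
          G(1, 1) = G(0, G(1, 0))
          G(1, 0) = G(0, 1)
          G(0, 1) = 2
            = G(0, 2)
... (trace truncated)
Result: G(1, 22) = 24

24


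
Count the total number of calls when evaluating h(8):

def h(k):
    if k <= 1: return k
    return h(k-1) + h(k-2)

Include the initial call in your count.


Let C(n) = total calls for h(n)
C(0) = 1, C(1) = 1
C(2) = 1 + C(1) + C(0) = 1 + 1 + 1 = 3
C(3) = 1 + C(2) + C(1) = 1 + 3 + 1 = 5
C(4) = 1 + C(3) + C(2) = 1 + 5 + 3 = 9
C(5) = 1 + C(4) + C(3) = 1 + 9 + 5 = 15
C(6) = 1 + C(5) + C(4) = 1 + 15 + 9 = 25
C(7) = 1 + C(6) + C(5) = 1 + 25 + 15 = 41
C(8) = 1 + C(7) + C(6) = 1 + 41 + 25 = 67

67


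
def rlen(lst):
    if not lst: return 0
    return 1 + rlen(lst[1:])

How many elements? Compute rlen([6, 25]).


rlen([6, 25]) = 1 + rlen([25])
rlen([25]) = 1 + rlen([])
rlen([]) = 0  (base case)
Unwinding: 1 + 1 + 0 = 2

2


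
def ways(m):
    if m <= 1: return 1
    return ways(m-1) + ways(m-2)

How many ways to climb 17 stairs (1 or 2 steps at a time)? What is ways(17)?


Building up from base cases:
ways(0) = 1
ways(1) = 1
ways(2) = ways(1) + ways(0) = 1 + 1 = 2
ways(3) = ways(2) + ways(1) = 2 + 1 = 3
ways(4) = ways(3) + ways(2) = 3 + 2 = 5
ways(5) = ways(4) + ways(3) = 5 + 3 = 8
ways(6) = ways(5) + ways(4) = 8 + 5 = 13
ways(7) = ways(6) + ways(5) = 13 + 8 = 21
ways(8) = ways(7) + ways(6) = 21 + 13 = 34
ways(9) = ways(8) + ways(7) = 34 + 21 = 55
ways(10) = ways(9) + ways(8) = 55 + 34 = 89
ways(11) = ways(10) + ways(9) = 89 + 55 = 144
ways(12) = ways(11) + ways(10) = 144 + 89 = 233
ways(13) = ways(12) + ways(11) = 233 + 144 = 377
ways(14) = ways(13) + ways(12) = 377 + 233 = 610
ways(15) = ways(14) + ways(13) = 610 + 377 = 987
ways(16) = ways(15) + ways(14) = 987 + 610 = 1597
ways(17) = ways(16) + ways(15) = 1597 + 987 = 2584

2584


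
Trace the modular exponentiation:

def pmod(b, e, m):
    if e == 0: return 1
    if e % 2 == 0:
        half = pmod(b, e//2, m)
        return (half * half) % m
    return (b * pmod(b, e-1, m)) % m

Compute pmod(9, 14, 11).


pmod(9, 14, 11): e is even, compute pmod(9, 7, 11)
  pmod(9, 7, 11): e is odd, compute pmod(9, 6, 11)
    pmod(9, 6, 11): e is even, compute pmod(9, 3, 11)
      pmod(9, 3, 11): e is odd, compute pmod(9, 2, 11)
        pmod(9, 2, 11): e is even, compute pmod(9, 1, 11)
          pmod(9, 1, 11): e is odd, compute pmod(9, 0, 11)
          pmod(9, 0, 11) = 1
          (9 * 1) % 11 = 9
        half=9, (9*9) % 11 = 4
      (9 * 4) % 11 = 3
    half=3, (3*3) % 11 = 9
  (9 * 9) % 11 = 4
half=4, (4*4) % 11 = 5

5


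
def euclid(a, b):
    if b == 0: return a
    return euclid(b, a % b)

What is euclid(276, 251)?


euclid(276, 251) = euclid(251, 25)
euclid(251, 25) = euclid(25, 1)
euclid(25, 1) = euclid(1, 0)
euclid(1, 0) = 1  (base case)

1


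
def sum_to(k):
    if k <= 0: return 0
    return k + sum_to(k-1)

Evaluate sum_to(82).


sum_to(82)
= 82 + 81 + 80 + 79 + 78 + 77 + 76 + 75 + 74 + 73 + 72 + 71 + 70 + 69 + 68 + 67 + 66 + 65 + 64 + 63 + 62 + 61 + 60 + 59 + 58 + 57 + 56 + 55 + 54 + 53 + 52 + 51 + 50 + 49 + 48 + 47 + 46 + 45 + 44 + 43 + 42 + 41 + 40 + 39 + 38 + 37 + 36 + 35 + 34 + 33 + 32 + 31 + 30 + 29 + 28 + 27 + 26 + 25 + 24 + 23 + 22 + 21 + 20 + 19 + 18 + 17 + 16 + 15 + 14 + 13 + 12 + 11 + 10 + 9 + 8 + 7 + 6 + 5 + 4 + 3 + 2 + 1 + sum_to(0)
= 82 + 81 + 80 + 79 + 78 + 77 + 76 + 75 + 74 + 73 + 72 + 71 + 70 + 69 + 68 + 67 + 66 + 65 + 64 + 63 + 62 + 61 + 60 + 59 + 58 + 57 + 56 + 55 + 54 + 53 + 52 + 51 + 50 + 49 + 48 + 47 + 46 + 45 + 44 + 43 + 42 + 41 + 40 + 39 + 38 + 37 + 36 + 35 + 34 + 33 + 32 + 31 + 30 + 29 + 28 + 27 + 26 + 25 + 24 + 23 + 22 + 21 + 20 + 19 + 18 + 17 + 16 + 15 + 14 + 13 + 12 + 11 + 10 + 9 + 8 + 7 + 6 + 5 + 4 + 3 + 2 + 1 + 0
= 3403

3403


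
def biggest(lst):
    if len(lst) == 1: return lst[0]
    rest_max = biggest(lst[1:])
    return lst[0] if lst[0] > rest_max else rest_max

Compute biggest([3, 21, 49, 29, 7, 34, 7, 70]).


biggest([3, 21, 49, 29, 7, 34, 7, 70]): compare 3 with biggest([21, 49, 29, 7, 34, 7, 70])
biggest([21, 49, 29, 7, 34, 7, 70]): compare 21 with biggest([49, 29, 7, 34, 7, 70])
biggest([49, 29, 7, 34, 7, 70]): compare 49 with biggest([29, 7, 34, 7, 70])
biggest([29, 7, 34, 7, 70]): compare 29 with biggest([7, 34, 7, 70])
biggest([7, 34, 7, 70]): compare 7 with biggest([34, 7, 70])
biggest([34, 7, 70]): compare 34 with biggest([7, 70])
biggest([7, 70]): compare 7 with biggest([70])
biggest([70]) = 70  (base case)
Compare 7 with 70 -> 70
Compare 34 with 70 -> 70
Compare 7 with 70 -> 70
Compare 29 with 70 -> 70
Compare 49 with 70 -> 70
Compare 21 with 70 -> 70
Compare 3 with 70 -> 70

70


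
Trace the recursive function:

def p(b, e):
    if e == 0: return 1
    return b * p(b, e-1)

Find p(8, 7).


p(8, 7)
= 8 * p(8, 6)
= 8 * 8 * p(8, 5)
= 8 * 8 * 8 * p(8, 4)
= 8 * 8 * 8 * 8 * p(8, 3)
= 8 * 8 * 8 * 8 * 8 * p(8, 2)
= 8 * 8 * 8 * 8 * 8 * 8 * p(8, 1)
= 8 * 8 * 8 * 8 * 8 * 8 * 8 * p(8, 0)
= 8 * 8 * 8 * 8 * 8 * 8 * 8 * 1
= 2097152

2097152


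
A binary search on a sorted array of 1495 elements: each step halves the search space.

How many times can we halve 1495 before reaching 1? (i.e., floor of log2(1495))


1495 / 2 = 747
747 / 2 = 373
373 / 2 = 186
186 / 2 = 93
93 / 2 = 46
46 / 2 = 23
23 / 2 = 11
11 / 2 = 5
5 / 2 = 2
2 / 2 = 1
Reached 1 after 10 halvings

10


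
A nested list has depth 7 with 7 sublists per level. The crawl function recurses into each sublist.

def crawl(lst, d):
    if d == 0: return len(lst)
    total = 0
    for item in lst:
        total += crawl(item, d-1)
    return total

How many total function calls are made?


At depth 0 (root): 1 call
At depth 1: each of 1 parents calls crawl on 7 children = 7 calls
At depth 2: each of 7 parents calls crawl on 7 children = 49 calls
At depth 3: each of 49 parents calls crawl on 7 children = 343 calls
At depth 4: each of 343 parents calls crawl on 7 children = 2401 calls
At depth 5: each of 2401 parents calls crawl on 7 children = 16807 calls
At depth 6: each of 16807 parents calls crawl on 7 children = 117649 calls
At depth 7: each of 117649 parents calls crawl on 7 children = 823543 calls
Total: 1 + 7 + 49 + 343 + 2401 + 16807 + 117649 + 823543 = 960800

960800


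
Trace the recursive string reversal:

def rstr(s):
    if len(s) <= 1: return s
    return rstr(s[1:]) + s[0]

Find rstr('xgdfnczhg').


rstr('xgdfnczhg') = rstr('gdfnczhg') + 'x'
rstr('gdfnczhg') = rstr('dfnczhg') + 'g'
rstr('dfnczhg') = rstr('fnczhg') + 'd'
rstr('fnczhg') = rstr('nczhg') + 'f'
rstr('nczhg') = rstr('czhg') + 'n'
rstr('czhg') = rstr('zhg') + 'c'
rstr('zhg') = rstr('hg') + 'z'
rstr('hg') = rstr('g') + 'h'
rstr('g') = 'g'  (base case)
Concatenating: 'g' + 'h' + 'z' + 'c' + 'n' + 'f' + 'd' + 'g' + 'x' = 'ghzcnfdgx'

ghzcnfdgx


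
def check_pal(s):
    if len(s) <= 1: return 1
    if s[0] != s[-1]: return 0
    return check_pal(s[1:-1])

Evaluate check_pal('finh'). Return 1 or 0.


check_pal('finh'): s[0]='f' != s[-1]='h' -> return 0
Result: 0 (not a palindrome)

0


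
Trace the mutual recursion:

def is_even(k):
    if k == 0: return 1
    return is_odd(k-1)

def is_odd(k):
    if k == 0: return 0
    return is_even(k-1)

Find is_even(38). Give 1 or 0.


is_even(38) = is_odd(37)
is_odd(37) = is_even(36)
is_even(36) = is_odd(35)
is_odd(35) = is_even(34)
is_even(34) = is_odd(33)
is_odd(33) = is_even(32)
is_even(32) = is_odd(31)
is_odd(31) = is_even(30)
is_even(30) = is_odd(29)
is_odd(29) = is_even(28)
is_even(28) = is_odd(27)
is_odd(27) = is_even(26)
is_even(26) = is_odd(25)
is_odd(25) = is_even(24)
is_even(24) = is_odd(23)
is_odd(23) = is_even(22)
is_even(22) = is_odd(21)
is_odd(21) = is_even(20)
is_even(20) = is_odd(19)
is_odd(19) = is_even(18)
is_even(18) = is_odd(17)
is_odd(17) = is_even(16)
is_even(16) = is_odd(15)
is_odd(15) = is_even(14)
is_even(14) = is_odd(13)
is_odd(13) = is_even(12)
is_even(12) = is_odd(11)
is_odd(11) = is_even(10)
is_even(10) = is_odd(9)
is_odd(9) = is_even(8)
is_even(8) = is_odd(7)
is_odd(7) = is_even(6)
is_even(6) = is_odd(5)
is_odd(5) = is_even(4)
is_even(4) = is_odd(3)
is_odd(3) = is_even(2)
is_even(2) = is_odd(1)
is_odd(1) = is_even(0)
is_even(0) = 1  (base case)
Result: 1

1


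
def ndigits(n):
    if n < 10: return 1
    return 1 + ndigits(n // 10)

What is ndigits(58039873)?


ndigits(58039873) = 1 + ndigits(5803987)
ndigits(5803987) = 1 + ndigits(580398)
ndigits(580398) = 1 + ndigits(58039)
ndigits(58039) = 1 + ndigits(5803)
ndigits(5803) = 1 + ndigits(580)
ndigits(580) = 1 + ndigits(58)
ndigits(58) = 1 + ndigits(5)
ndigits(5) = 1  (base case: 5 < 10)
Unwinding: 1 + 1 + 1 + 1 + 1 + 1 + 1 + 1 = 8

8


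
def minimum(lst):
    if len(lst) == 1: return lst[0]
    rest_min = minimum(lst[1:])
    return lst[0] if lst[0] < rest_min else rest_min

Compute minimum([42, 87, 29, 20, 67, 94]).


minimum([42, 87, 29, 20, 67, 94]): compare 42 with minimum([87, 29, 20, 67, 94])
minimum([87, 29, 20, 67, 94]): compare 87 with minimum([29, 20, 67, 94])
minimum([29, 20, 67, 94]): compare 29 with minimum([20, 67, 94])
minimum([20, 67, 94]): compare 20 with minimum([67, 94])
minimum([67, 94]): compare 67 with minimum([94])
minimum([94]) = 94  (base case)
Compare 67 with 94 -> 67
Compare 20 with 67 -> 20
Compare 29 with 20 -> 20
Compare 87 with 20 -> 20
Compare 42 with 20 -> 20

20


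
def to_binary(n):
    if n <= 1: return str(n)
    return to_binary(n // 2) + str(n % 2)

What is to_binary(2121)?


to_binary(2121) = to_binary(1060) + '1'
to_binary(1060) = to_binary(530) + '0'
to_binary(530) = to_binary(265) + '0'
to_binary(265) = to_binary(132) + '1'
to_binary(132) = to_binary(66) + '0'
to_binary(66) = to_binary(33) + '0'
to_binary(33) = to_binary(16) + '1'
to_binary(16) = to_binary(8) + '0'
to_binary(8) = to_binary(4) + '0'
to_binary(4) = to_binary(2) + '0'
to_binary(2) = to_binary(1) + '0'
to_binary(1) = '1'  (base case)
Concatenating: '1' + '0' + '0' + '0' + '0' + '1' + '0' + '0' + '1' + '0' + '0' + '1' = '100001001001'

100001001001


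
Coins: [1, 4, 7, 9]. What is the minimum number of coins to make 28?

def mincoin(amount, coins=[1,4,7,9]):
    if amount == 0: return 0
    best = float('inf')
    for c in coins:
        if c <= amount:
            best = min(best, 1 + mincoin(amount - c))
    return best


Building up with DP:
mincoin(0) = 0
mincoin(1) = min(1+mincoin(0)=1+0=1) = 1
mincoin(2) = min(1+mincoin(1)=1+1=2) = 2
mincoin(3) = min(1+mincoin(2)=1+2=3) = 3
mincoin(4) = min(1+mincoin(3)=1+3=4, 1+mincoin(0)=1+0=1) = 1
mincoin(5) = min(1+mincoin(4)=1+1=2, 1+mincoin(1)=1+1=2) = 2
mincoin(6) = min(1+mincoin(5)=1+2=3, 1+mincoin(2)=1+2=3) = 3
mincoin(7) = min(1+mincoin(6)=1+3=4, 1+mincoin(3)=1+3=4, 1+mincoin(0)=1+0=1) = 1
mincoin(8) = min(1+mincoin(7)=1+1=2, 1+mincoin(4)=1+1=2, 1+mincoin(1)=1+1=2) = 2
mincoin(9) = min(1+mincoin(8)=1+2=3, 1+mincoin(5)=1+2=3, 1+mincoin(2)=1+2=3, 1+mincoin(0)=1+0=1) = 1
mincoin(10) = min(1+mincoin(9)=1+1=2, 1+mincoin(6)=1+3=4, 1+mincoin(3)=1+3=4, 1+mincoin(1)=1+1=2) = 2
mincoin(11) = min(1+mincoin(10)=1+2=3, 1+mincoin(7)=1+1=2, 1+mincoin(4)=1+1=2, 1+mincoin(2)=1+2=3) = 2
mincoin(12) = min(1+mincoin(11)=1+2=3, 1+mincoin(8)=1+2=3, 1+mincoin(5)=1+2=3, 1+mincoin(3)=1+3=4) = 3
mincoin(13) = min(1+mincoin(12)=1+3=4, 1+mincoin(9)=1+1=2, 1+mincoin(6)=1+3=4, 1+mincoin(4)=1+1=2) = 2
mincoin(14) = min(1+mincoin(13)=1+2=3, 1+mincoin(10)=1+2=3, 1+mincoin(7)=1+1=2, 1+mincoin(5)=1+2=3) = 2
mincoin(15) = min(1+mincoin(14)=1+2=3, 1+mincoin(11)=1+2=3, 1+mincoin(8)=1+2=3, 1+mincoin(6)=1+3=4) = 3
mincoin(16) = min(1+mincoin(15)=1+3=4, 1+mincoin(12)=1+3=4, 1+mincoin(9)=1+1=2, 1+mincoin(7)=1+1=2) = 2
mincoin(17) = min(1+mincoin(16)=1+2=3, 1+mincoin(13)=1+2=3, 1+mincoin(10)=1+2=3, 1+mincoin(8)=1+2=3) = 3
mincoin(18) = min(1+mincoin(17)=1+3=4, 1+mincoin(14)=1+2=3, 1+mincoin(11)=1+2=3, 1+mincoin(9)=1+1=2) = 2
mincoin(19) = min(1+mincoin(18)=1+2=3, 1+mincoin(15)=1+3=4, 1+mincoin(12)=1+3=4, 1+mincoin(10)=1+2=3) = 3
mincoin(20) = min(1+mincoin(19)=1+3=4, 1+mincoin(16)=1+2=3, 1+mincoin(13)=1+2=3, 1+mincoin(11)=1+2=3) = 3
mincoin(21) = min(1+mincoin(20)=1+3=4, 1+mincoin(17)=1+3=4, 1+mincoin(14)=1+2=3, 1+mincoin(12)=1+3=4) = 3
mincoin(22) = min(1+mincoin(21)=1+3=4, 1+mincoin(18)=1+2=3, 1+mincoin(15)=1+3=4, 1+mincoin(13)=1+2=3) = 3
mincoin(23) = min(1+mincoin(22)=1+3=4, 1+mincoin(19)=1+3=4, 1+mincoin(16)=1+2=3, 1+mincoin(14)=1+2=3) = 3
mincoin(24) = min(1+mincoin(23)=1+3=4, 1+mincoin(20)=1+3=4, 1+mincoin(17)=1+3=4, 1+mincoin(15)=1+3=4) = 4
mincoin(25) = min(1+mincoin(24)=1+4=5, 1+mincoin(21)=1+3=4, 1+mincoin(18)=1+2=3, 1+mincoin(16)=1+2=3) = 3
mincoin(26) = min(1+mincoin(25)=1+3=4, 1+mincoin(22)=1+3=4, 1+mincoin(19)=1+3=4, 1+mincoin(17)=1+3=4) = 4
mincoin(27) = min(1+mincoin(26)=1+4=5, 1+mincoin(23)=1+3=4, 1+mincoin(20)=1+3=4, 1+mincoin(18)=1+2=3) = 3
mincoin(28) = min(1+mincoin(27)=1+3=4, 1+mincoin(24)=1+4=5, 1+mincoin(21)=1+3=4, 1+mincoin(19)=1+3=4) = 4

4


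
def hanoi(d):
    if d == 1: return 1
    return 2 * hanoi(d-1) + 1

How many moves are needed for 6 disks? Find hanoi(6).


hanoi(6) = 2 * hanoi(5) + 1
hanoi(5) = 2 * hanoi(4) + 1
hanoi(4) = 2 * hanoi(3) + 1
hanoi(3) = 2 * hanoi(2) + 1
hanoi(2) = 2 * hanoi(1) + 1
hanoi(1) = 1  (base case)
hanoi(2) = 2 * 1 + 1 = 3
hanoi(3) = 2 * 3 + 1 = 7
hanoi(4) = 2 * 7 + 1 = 15
hanoi(5) = 2 * 15 + 1 = 31
hanoi(6) = 2 * 31 + 1 = 63

63


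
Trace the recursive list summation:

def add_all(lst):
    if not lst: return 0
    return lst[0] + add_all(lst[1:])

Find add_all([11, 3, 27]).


add_all([11, 3, 27]) = 11 + add_all([3, 27])
add_all([3, 27]) = 3 + add_all([27])
add_all([27]) = 27 + add_all([])
add_all([]) = 0  (base case)
Total: 11 + 3 + 27 + 0 = 41

41


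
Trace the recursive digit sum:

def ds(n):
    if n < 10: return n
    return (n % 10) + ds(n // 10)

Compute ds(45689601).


ds(45689601) = 1 + ds(4568960)
ds(4568960) = 0 + ds(456896)
ds(456896) = 6 + ds(45689)
ds(45689) = 9 + ds(4568)
ds(4568) = 8 + ds(456)
ds(456) = 6 + ds(45)
ds(45) = 5 + ds(4)
ds(4) = 4  (base case)
Total: 1 + 0 + 6 + 9 + 8 + 6 + 5 + 4 = 39

39


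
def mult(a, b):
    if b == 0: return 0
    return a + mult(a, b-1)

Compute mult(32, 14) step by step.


mult(32, 14) = 32 + mult(32, 13)
mult(32, 13) = 32 + mult(32, 12)
mult(32, 12) = 32 + mult(32, 11)
mult(32, 11) = 32 + mult(32, 10)
mult(32, 10) = 32 + mult(32, 9)
mult(32, 9) = 32 + mult(32, 8)
mult(32, 8) = 32 + mult(32, 7)
mult(32, 7) = 32 + mult(32, 6)
mult(32, 6) = 32 + mult(32, 5)
mult(32, 5) = 32 + mult(32, 4)
mult(32, 4) = 32 + mult(32, 3)
mult(32, 3) = 32 + mult(32, 2)
mult(32, 2) = 32 + mult(32, 1)
mult(32, 1) = 32 + mult(32, 0)
mult(32, 0) = 0  (base case)
Total: 32 + 32 + 32 + 32 + 32 + 32 + 32 + 32 + 32 + 32 + 32 + 32 + 32 + 32 + 0 = 448

448


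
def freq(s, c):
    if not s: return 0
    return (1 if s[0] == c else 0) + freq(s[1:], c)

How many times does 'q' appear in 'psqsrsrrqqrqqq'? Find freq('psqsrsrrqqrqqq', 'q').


s[0]='p' != 'q' -> 0
s[0]='s' != 'q' -> 0
s[0]='q' == 'q' -> 1
s[0]='s' != 'q' -> 0
s[0]='r' != 'q' -> 0
s[0]='s' != 'q' -> 0
s[0]='r' != 'q' -> 0
s[0]='r' != 'q' -> 0
s[0]='q' == 'q' -> 1
s[0]='q' == 'q' -> 1
s[0]='r' != 'q' -> 0
s[0]='q' == 'q' -> 1
s[0]='q' == 'q' -> 1
s[0]='q' == 'q' -> 1
Sum: 0 + 0 + 1 + 0 + 0 + 0 + 0 + 0 + 1 + 1 + 0 + 1 + 1 + 1 = 6

6


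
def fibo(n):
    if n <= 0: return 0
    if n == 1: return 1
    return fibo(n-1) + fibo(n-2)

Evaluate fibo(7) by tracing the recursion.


Computing fibo(7) bottom-up:
fibo(0) = 0
fibo(1) = 1
fibo(2) = fibo(1) + fibo(0) = 1 + 0 = 1
fibo(3) = fibo(2) + fibo(1) = 1 + 1 = 2
fibo(4) = fibo(3) + fibo(2) = 2 + 1 = 3
fibo(5) = fibo(4) + fibo(3) = 3 + 2 = 5
fibo(6) = fibo(5) + fibo(4) = 5 + 3 = 8
fibo(7) = fibo(6) + fibo(5) = 8 + 5 = 13

13


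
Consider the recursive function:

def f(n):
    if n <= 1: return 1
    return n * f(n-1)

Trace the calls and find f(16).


f(16)
= 16 * f(15)
= 16 * 15 * f(14)
= 16 * 15 * 14 * f(13)
= 16 * 15 * 14 * 13 * f(12)
= 16 * 15 * 14 * 13 * 12 * f(11)
= 16 * 15 * 14 * 13 * 12 * 11 * f(10)
= 16 * 15 * 14 * 13 * 12 * 11 * 10 * f(9)
= 16 * 15 * 14 * 13 * 12 * 11 * 10 * 9 * f(8)
= 16 * 15 * 14 * 13 * 12 * 11 * 10 * 9 * 8 * f(7)
= 16 * 15 * 14 * 13 * 12 * 11 * 10 * 9 * 8 * 7 * f(6)
= 16 * 15 * 14 * 13 * 12 * 11 * 10 * 9 * 8 * 7 * 6 * f(5)
= 16 * 15 * 14 * 13 * 12 * 11 * 10 * 9 * 8 * 7 * 6 * 5 * f(4)
= 16 * 15 * 14 * 13 * 12 * 11 * 10 * 9 * 8 * 7 * 6 * 5 * 4 * f(3)
= 16 * 15 * 14 * 13 * 12 * 11 * 10 * 9 * 8 * 7 * 6 * 5 * 4 * 3 * f(2)
= 16 * 15 * 14 * 13 * 12 * 11 * 10 * 9 * 8 * 7 * 6 * 5 * 4 * 3 * 2 * f(1)
= 16 * 15 * 14 * 13 * 12 * 11 * 10 * 9 * 8 * 7 * 6 * 5 * 4 * 3 * 2 * 1
= 20922789888000

20922789888000


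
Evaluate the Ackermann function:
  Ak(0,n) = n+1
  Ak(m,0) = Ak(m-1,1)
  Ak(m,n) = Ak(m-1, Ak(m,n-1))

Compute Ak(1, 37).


Ak(1, 37) = Ak(0, Ak(1, 36))
  Ak(1, 36) = Ak(0, Ak(1, 35))
    Ak(1, 35) = Ak(0, Ak(1, 34))
      Ak(1, 34) = Ak(0, Ak(1, 33))
        Ak(1, 33) = Ak(0, Ak(1, 32))
          Ak(1, 32) = Ak(0, Ak(1, 31))
          Ak(1, 31) = Ak(0, Ak(1, 30))
          Ak(1, 30) = Ak(0, Ak(1, 29))
          Ak(1, 29) = Ak(0, Ak(1, 28))
          Ak(1, 28) = Ak(0, Ak(1, 27))
          Ak(1, 27) = Ak(0, Ak(1, 26))
          Ak(1, 26) = Ak(0, Ak(1, 25))
          Ak(1, 25) = Ak(0, Ak(1, 24))
          Ak(1, 24) = Ak(0, Ak(1, 23))
          Ak(1, 23) = Ak(0, Ak(1, 22))
          Ak(1, 22) = Ak(0, Ak(1, 21))
          Ak(1, 21) = Ak(0, Ak(1, 20))
          Ak(1, 20) = Ak(0, Ak(1, 19))
          Ak(1, 19) = Ak(0, Ak(1, 18))
          Ak(1, 18) = Ak(0, Ak(1, 17))
          Ak(1, 17) = Ak(0, Ak(1, 16))
          Ak(1, 16) = Ak(0, Ak(1, 15))
          Ak(1, 15) = Ak(0, Ak(1, 14))
          Ak(1, 14) = Ak(0, Ak(1, 13))
          Ak(1, 13) = Ak(0, Ak(1, 12))
... (trace truncated)
Result: Ak(1, 37) = 39

39


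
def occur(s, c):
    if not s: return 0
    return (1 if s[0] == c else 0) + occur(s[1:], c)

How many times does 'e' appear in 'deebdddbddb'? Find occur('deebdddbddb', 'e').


s[0]='d' != 'e' -> 0
s[0]='e' == 'e' -> 1
s[0]='e' == 'e' -> 1
s[0]='b' != 'e' -> 0
s[0]='d' != 'e' -> 0
s[0]='d' != 'e' -> 0
s[0]='d' != 'e' -> 0
s[0]='b' != 'e' -> 0
s[0]='d' != 'e' -> 0
s[0]='d' != 'e' -> 0
s[0]='b' != 'e' -> 0
Sum: 0 + 1 + 1 + 0 + 0 + 0 + 0 + 0 + 0 + 0 + 0 = 2

2


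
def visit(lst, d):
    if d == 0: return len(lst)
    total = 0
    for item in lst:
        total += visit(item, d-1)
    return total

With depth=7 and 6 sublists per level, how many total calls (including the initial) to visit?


At depth 0 (root): 1 call
At depth 1: each of 1 parents calls visit on 6 children = 6 calls
At depth 2: each of 6 parents calls visit on 6 children = 36 calls
At depth 3: each of 36 parents calls visit on 6 children = 216 calls
At depth 4: each of 216 parents calls visit on 6 children = 1296 calls
At depth 5: each of 1296 parents calls visit on 6 children = 7776 calls
At depth 6: each of 7776 parents calls visit on 6 children = 46656 calls
At depth 7: each of 46656 parents calls visit on 6 children = 279936 calls
Total: 1 + 6 + 36 + 216 + 1296 + 7776 + 46656 + 279936 = 335923

335923


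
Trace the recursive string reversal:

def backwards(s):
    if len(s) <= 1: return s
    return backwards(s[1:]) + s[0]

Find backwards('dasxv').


backwards('dasxv') = backwards('asxv') + 'd'
backwards('asxv') = backwards('sxv') + 'a'
backwards('sxv') = backwards('xv') + 's'
backwards('xv') = backwards('v') + 'x'
backwards('v') = 'v'  (base case)
Concatenating: 'v' + 'x' + 's' + 'a' + 'd' = 'vxsad'

vxsad


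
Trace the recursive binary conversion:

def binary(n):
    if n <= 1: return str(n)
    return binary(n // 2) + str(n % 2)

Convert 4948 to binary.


binary(4948) = binary(2474) + '0'
binary(2474) = binary(1237) + '0'
binary(1237) = binary(618) + '1'
binary(618) = binary(309) + '0'
binary(309) = binary(154) + '1'
binary(154) = binary(77) + '0'
binary(77) = binary(38) + '1'
binary(38) = binary(19) + '0'
binary(19) = binary(9) + '1'
binary(9) = binary(4) + '1'
binary(4) = binary(2) + '0'
binary(2) = binary(1) + '0'
binary(1) = '1'  (base case)
Concatenating: '1' + '0' + '0' + '1' + '1' + '0' + '1' + '0' + '1' + '0' + '1' + '0' + '0' = '1001101010100'

1001101010100


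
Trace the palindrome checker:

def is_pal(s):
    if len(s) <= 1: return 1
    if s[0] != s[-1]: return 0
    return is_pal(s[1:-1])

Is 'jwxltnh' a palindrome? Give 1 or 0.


is_pal('jwxltnh'): s[0]='j' != s[-1]='h' -> return 0
Result: 0 (not a palindrome)

0


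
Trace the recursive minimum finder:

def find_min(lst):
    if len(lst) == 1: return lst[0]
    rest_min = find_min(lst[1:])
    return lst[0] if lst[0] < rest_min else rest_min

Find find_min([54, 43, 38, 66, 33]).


find_min([54, 43, 38, 66, 33]): compare 54 with find_min([43, 38, 66, 33])
find_min([43, 38, 66, 33]): compare 43 with find_min([38, 66, 33])
find_min([38, 66, 33]): compare 38 with find_min([66, 33])
find_min([66, 33]): compare 66 with find_min([33])
find_min([33]) = 33  (base case)
Compare 66 with 33 -> 33
Compare 38 with 33 -> 33
Compare 43 with 33 -> 33
Compare 54 with 33 -> 33

33


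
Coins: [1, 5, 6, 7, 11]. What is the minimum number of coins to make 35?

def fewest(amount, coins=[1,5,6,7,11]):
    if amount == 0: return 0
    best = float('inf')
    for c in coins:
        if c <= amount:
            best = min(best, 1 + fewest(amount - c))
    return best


Building up with DP:
fewest(0) = 0
fewest(1) = min(1+fewest(0)=1+0=1) = 1
fewest(2) = min(1+fewest(1)=1+1=2) = 2
fewest(3) = min(1+fewest(2)=1+2=3) = 3
fewest(4) = min(1+fewest(3)=1+3=4) = 4
fewest(5) = min(1+fewest(4)=1+4=5, 1+fewest(0)=1+0=1) = 1
fewest(6) = min(1+fewest(5)=1+1=2, 1+fewest(1)=1+1=2, 1+fewest(0)=1+0=1) = 1
fewest(7) = min(1+fewest(6)=1+1=2, 1+fewest(2)=1+2=3, 1+fewest(1)=1+1=2, 1+fewest(0)=1+0=1) = 1
fewest(8) = min(1+fewest(7)=1+1=2, 1+fewest(3)=1+3=4, 1+fewest(2)=1+2=3, 1+fewest(1)=1+1=2) = 2
fewest(9) = min(1+fewest(8)=1+2=3, 1+fewest(4)=1+4=5, 1+fewest(3)=1+3=4, 1+fewest(2)=1+2=3) = 3
fewest(10) = min(1+fewest(9)=1+3=4, 1+fewest(5)=1+1=2, 1+fewest(4)=1+4=5, 1+fewest(3)=1+3=4) = 2
fewest(11) = min(1+fewest(10)=1+2=3, 1+fewest(6)=1+1=2, 1+fewest(5)=1+1=2, 1+fewest(4)=1+4=5, 1+fewest(0)=1+0=1) = 1
fewest(12) = min(1+fewest(11)=1+1=2, 1+fewest(7)=1+1=2, 1+fewest(6)=1+1=2, 1+fewest(5)=1+1=2, 1+fewest(1)=1+1=2) = 2
fewest(13) = min(1+fewest(12)=1+2=3, 1+fewest(8)=1+2=3, 1+fewest(7)=1+1=2, 1+fewest(6)=1+1=2, 1+fewest(2)=1+2=3) = 2
fewest(14) = min(1+fewest(13)=1+2=3, 1+fewest(9)=1+3=4, 1+fewest(8)=1+2=3, 1+fewest(7)=1+1=2, 1+fewest(3)=1+3=4) = 2
fewest(15) = min(1+fewest(14)=1+2=3, 1+fewest(10)=1+2=3, 1+fewest(9)=1+3=4, 1+fewest(8)=1+2=3, 1+fewest(4)=1+4=5) = 3
fewest(16) = min(1+fewest(15)=1+3=4, 1+fewest(11)=1+1=2, 1+fewest(10)=1+2=3, 1+fewest(9)=1+3=4, 1+fewest(5)=1+1=2) = 2
fewest(17) = min(1+fewest(16)=1+2=3, 1+fewest(12)=1+2=3, 1+fewest(11)=1+1=2, 1+fewest(10)=1+2=3, 1+fewest(6)=1+1=2) = 2
fewest(18) = min(1+fewest(17)=1+2=3, 1+fewest(13)=1+2=3, 1+fewest(12)=1+2=3, 1+fewest(11)=1+1=2, 1+fewest(7)=1+1=2) = 2
fewest(19) = min(1+fewest(18)=1+2=3, 1+fewest(14)=1+2=3, 1+fewest(13)=1+2=3, 1+fewest(12)=1+2=3, 1+fewest(8)=1+2=3) = 3
fewest(20) = min(1+fewest(19)=1+3=4, 1+fewest(15)=1+3=4, 1+fewest(14)=1+2=3, 1+fewest(13)=1+2=3, 1+fewest(9)=1+3=4) = 3
fewest(21) = min(1+fewest(20)=1+3=4, 1+fewest(16)=1+2=3, 1+fewest(15)=1+3=4, 1+fewest(14)=1+2=3, 1+fewest(10)=1+2=3) = 3
fewest(22) = min(1+fewest(21)=1+3=4, 1+fewest(17)=1+2=3, 1+fewest(16)=1+2=3, 1+fewest(15)=1+3=4, 1+fewest(11)=1+1=2) = 2
fewest(23) = min(1+fewest(22)=1+2=3, 1+fewest(18)=1+2=3, 1+fewest(17)=1+2=3, 1+fewest(16)=1+2=3, 1+fewest(12)=1+2=3) = 3
fewest(24) = min(1+fewest(23)=1+3=4, 1+fewest(19)=1+3=4, 1+fewest(18)=1+2=3, 1+fewest(17)=1+2=3, 1+fewest(13)=1+2=3) = 3
fewest(25) = min(1+fewest(24)=1+3=4, 1+fewest(20)=1+3=4, 1+fewest(19)=1+3=4, 1+fewest(18)=1+2=3, 1+fewest(14)=1+2=3) = 3
fewest(26) = min(1+fewest(25)=1+3=4, 1+fewest(21)=1+3=4, 1+fewest(20)=1+3=4, 1+fewest(19)=1+3=4, 1+fewest(15)=1+3=4) = 4
fewest(27) = min(1+fewest(26)=1+4=5, 1+fewest(22)=1+2=3, 1+fewest(21)=1+3=4, 1+fewest(20)=1+3=4, 1+fewest(16)=1+2=3) = 3
fewest(28) = min(1+fewest(27)=1+3=4, 1+fewest(23)=1+3=4, 1+fewest(22)=1+2=3, 1+fewest(21)=1+3=4, 1+fewest(17)=1+2=3) = 3
fewest(29) = min(1+fewest(28)=1+3=4, 1+fewest(24)=1+3=4, 1+fewest(23)=1+3=4, 1+fewest(22)=1+2=3, 1+fewest(18)=1+2=3) = 3
fewest(30) = min(1+fewest(29)=1+3=4, 1+fewest(25)=1+3=4, 1+fewest(24)=1+3=4, 1+fewest(23)=1+3=4, 1+fewest(19)=1+3=4) = 4
fewest(31) = min(1+fewest(30)=1+4=5, 1+fewest(26)=1+4=5, 1+fewest(25)=1+3=4, 1+fewest(24)=1+3=4, 1+fewest(20)=1+3=4) = 4
fewest(32) = min(1+fewest(31)=1+4=5, 1+fewest(27)=1+3=4, 1+fewest(26)=1+4=5, 1+fewest(25)=1+3=4, 1+fewest(21)=1+3=4) = 4
fewest(33) = min(1+fewest(32)=1+4=5, 1+fewest(28)=1+3=4, 1+fewest(27)=1+3=4, 1+fewest(26)=1+4=5, 1+fewest(22)=1+2=3) = 3
fewest(34) = min(1+fewest(33)=1+3=4, 1+fewest(29)=1+3=4, 1+fewest(28)=1+3=4, 1+fewest(27)=1+3=4, 1+fewest(23)=1+3=4) = 4
fewest(35) = min(1+fewest(34)=1+4=5, 1+fewest(30)=1+4=5, 1+fewest(29)=1+3=4, 1+fewest(28)=1+3=4, 1+fewest(24)=1+3=4) = 4

4


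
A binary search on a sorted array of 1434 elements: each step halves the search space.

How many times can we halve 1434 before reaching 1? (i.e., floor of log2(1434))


1434 / 2 = 717
717 / 2 = 358
358 / 2 = 179
179 / 2 = 89
89 / 2 = 44
44 / 2 = 22
22 / 2 = 11
11 / 2 = 5
5 / 2 = 2
2 / 2 = 1
Reached 1 after 10 halvings

10


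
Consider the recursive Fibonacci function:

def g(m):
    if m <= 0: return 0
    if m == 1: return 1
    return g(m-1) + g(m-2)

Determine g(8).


Computing g(8) bottom-up:
g(0) = 0
g(1) = 1
g(2) = g(1) + g(0) = 1 + 0 = 1
g(3) = g(2) + g(1) = 1 + 1 = 2
g(4) = g(3) + g(2) = 2 + 1 = 3
g(5) = g(4) + g(3) = 3 + 2 = 5
g(6) = g(5) + g(4) = 5 + 3 = 8
g(7) = g(6) + g(5) = 8 + 5 = 13
g(8) = g(7) + g(6) = 13 + 8 = 21

21


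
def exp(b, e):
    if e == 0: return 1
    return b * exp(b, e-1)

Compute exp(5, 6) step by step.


exp(5, 6)
= 5 * exp(5, 5)
= 5 * 5 * exp(5, 4)
= 5 * 5 * 5 * exp(5, 3)
= 5 * 5 * 5 * 5 * exp(5, 2)
= 5 * 5 * 5 * 5 * 5 * exp(5, 1)
= 5 * 5 * 5 * 5 * 5 * 5 * exp(5, 0)
= 5 * 5 * 5 * 5 * 5 * 5 * 1
= 15625

15625


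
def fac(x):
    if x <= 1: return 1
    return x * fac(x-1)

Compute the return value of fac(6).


fac(6)
= 6 * fac(5)
= 6 * 5 * fac(4)
= 6 * 5 * 4 * fac(3)
= 6 * 5 * 4 * 3 * fac(2)
= 6 * 5 * 4 * 3 * 2 * fac(1)
= 6 * 5 * 4 * 3 * 2 * 1
= 720

720


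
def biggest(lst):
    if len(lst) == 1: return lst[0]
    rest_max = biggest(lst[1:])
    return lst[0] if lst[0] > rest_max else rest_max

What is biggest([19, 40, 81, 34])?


biggest([19, 40, 81, 34]): compare 19 with biggest([40, 81, 34])
biggest([40, 81, 34]): compare 40 with biggest([81, 34])
biggest([81, 34]): compare 81 with biggest([34])
biggest([34]) = 34  (base case)
Compare 81 with 34 -> 81
Compare 40 with 81 -> 81
Compare 19 with 81 -> 81

81
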